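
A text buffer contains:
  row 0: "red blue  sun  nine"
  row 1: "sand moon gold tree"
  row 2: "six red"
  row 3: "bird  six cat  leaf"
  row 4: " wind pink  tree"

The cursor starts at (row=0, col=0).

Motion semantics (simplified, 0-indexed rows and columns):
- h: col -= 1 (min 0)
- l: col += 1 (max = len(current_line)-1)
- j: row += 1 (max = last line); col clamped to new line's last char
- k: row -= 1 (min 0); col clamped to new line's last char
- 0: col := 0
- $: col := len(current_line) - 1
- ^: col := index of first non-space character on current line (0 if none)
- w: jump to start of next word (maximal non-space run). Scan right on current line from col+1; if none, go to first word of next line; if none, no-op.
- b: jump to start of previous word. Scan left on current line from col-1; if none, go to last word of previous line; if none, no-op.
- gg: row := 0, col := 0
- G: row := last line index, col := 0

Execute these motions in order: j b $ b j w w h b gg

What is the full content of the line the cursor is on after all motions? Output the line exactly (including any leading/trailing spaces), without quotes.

After 1 (j): row=1 col=0 char='s'
After 2 (b): row=0 col=15 char='n'
After 3 ($): row=0 col=18 char='e'
After 4 (b): row=0 col=15 char='n'
After 5 (j): row=1 col=15 char='t'
After 6 (w): row=2 col=0 char='s'
After 7 (w): row=2 col=4 char='r'
After 8 (h): row=2 col=3 char='_'
After 9 (b): row=2 col=0 char='s'
After 10 (gg): row=0 col=0 char='r'

Answer: red blue  sun  nine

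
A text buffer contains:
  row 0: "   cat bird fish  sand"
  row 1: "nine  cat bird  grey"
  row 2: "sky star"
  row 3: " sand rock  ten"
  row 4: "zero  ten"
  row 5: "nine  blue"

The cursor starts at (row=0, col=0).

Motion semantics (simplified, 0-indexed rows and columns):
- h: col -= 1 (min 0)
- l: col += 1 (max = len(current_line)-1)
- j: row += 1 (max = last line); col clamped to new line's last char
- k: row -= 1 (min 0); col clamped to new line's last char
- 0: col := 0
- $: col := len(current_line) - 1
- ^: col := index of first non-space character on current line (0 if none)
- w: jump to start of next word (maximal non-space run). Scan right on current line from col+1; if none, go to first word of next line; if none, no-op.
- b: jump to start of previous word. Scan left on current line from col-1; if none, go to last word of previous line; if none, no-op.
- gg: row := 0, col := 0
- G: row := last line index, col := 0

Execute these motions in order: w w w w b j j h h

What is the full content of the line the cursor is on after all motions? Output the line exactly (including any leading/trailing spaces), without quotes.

Answer: sky star

Derivation:
After 1 (w): row=0 col=3 char='c'
After 2 (w): row=0 col=7 char='b'
After 3 (w): row=0 col=12 char='f'
After 4 (w): row=0 col=18 char='s'
After 5 (b): row=0 col=12 char='f'
After 6 (j): row=1 col=12 char='r'
After 7 (j): row=2 col=7 char='r'
After 8 (h): row=2 col=6 char='a'
After 9 (h): row=2 col=5 char='t'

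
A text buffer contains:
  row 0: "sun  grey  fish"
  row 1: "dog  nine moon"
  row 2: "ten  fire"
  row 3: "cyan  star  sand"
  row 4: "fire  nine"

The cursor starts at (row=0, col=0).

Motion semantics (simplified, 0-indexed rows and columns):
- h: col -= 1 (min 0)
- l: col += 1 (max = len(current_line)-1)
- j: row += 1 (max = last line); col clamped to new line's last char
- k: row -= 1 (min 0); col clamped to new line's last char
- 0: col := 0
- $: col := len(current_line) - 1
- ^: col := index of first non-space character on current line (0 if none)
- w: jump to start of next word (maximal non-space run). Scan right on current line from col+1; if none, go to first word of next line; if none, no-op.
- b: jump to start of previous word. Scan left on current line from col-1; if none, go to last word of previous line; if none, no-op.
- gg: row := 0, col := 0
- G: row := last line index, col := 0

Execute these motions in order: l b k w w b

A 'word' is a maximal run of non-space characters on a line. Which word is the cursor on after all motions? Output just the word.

After 1 (l): row=0 col=1 char='u'
After 2 (b): row=0 col=0 char='s'
After 3 (k): row=0 col=0 char='s'
After 4 (w): row=0 col=5 char='g'
After 5 (w): row=0 col=11 char='f'
After 6 (b): row=0 col=5 char='g'

Answer: grey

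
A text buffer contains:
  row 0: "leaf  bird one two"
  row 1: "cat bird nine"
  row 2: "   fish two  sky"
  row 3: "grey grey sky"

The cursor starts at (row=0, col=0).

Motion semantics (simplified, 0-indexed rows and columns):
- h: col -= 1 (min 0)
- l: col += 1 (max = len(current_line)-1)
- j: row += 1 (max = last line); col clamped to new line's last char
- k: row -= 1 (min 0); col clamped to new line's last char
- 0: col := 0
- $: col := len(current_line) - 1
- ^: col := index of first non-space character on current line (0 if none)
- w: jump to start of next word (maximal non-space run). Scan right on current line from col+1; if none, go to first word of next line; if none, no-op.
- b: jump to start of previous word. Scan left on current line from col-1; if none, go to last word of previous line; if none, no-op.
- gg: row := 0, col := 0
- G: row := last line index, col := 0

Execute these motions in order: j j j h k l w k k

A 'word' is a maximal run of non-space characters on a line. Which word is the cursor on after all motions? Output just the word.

Answer: leaf

Derivation:
After 1 (j): row=1 col=0 char='c'
After 2 (j): row=2 col=0 char='_'
After 3 (j): row=3 col=0 char='g'
After 4 (h): row=3 col=0 char='g'
After 5 (k): row=2 col=0 char='_'
After 6 (l): row=2 col=1 char='_'
After 7 (w): row=2 col=3 char='f'
After 8 (k): row=1 col=3 char='_'
After 9 (k): row=0 col=3 char='f'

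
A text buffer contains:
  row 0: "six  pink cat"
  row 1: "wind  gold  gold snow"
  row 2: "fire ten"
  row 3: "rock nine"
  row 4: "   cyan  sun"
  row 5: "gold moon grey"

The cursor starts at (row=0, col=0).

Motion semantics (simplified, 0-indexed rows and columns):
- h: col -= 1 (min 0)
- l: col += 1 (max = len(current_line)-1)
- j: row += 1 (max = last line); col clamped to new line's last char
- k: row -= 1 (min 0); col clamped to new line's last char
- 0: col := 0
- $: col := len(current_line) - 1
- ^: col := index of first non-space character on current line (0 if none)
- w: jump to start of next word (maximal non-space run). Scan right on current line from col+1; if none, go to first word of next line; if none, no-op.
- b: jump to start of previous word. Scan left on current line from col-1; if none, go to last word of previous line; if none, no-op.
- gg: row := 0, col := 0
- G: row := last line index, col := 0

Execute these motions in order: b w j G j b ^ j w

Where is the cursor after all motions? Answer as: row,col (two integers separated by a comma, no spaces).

After 1 (b): row=0 col=0 char='s'
After 2 (w): row=0 col=5 char='p'
After 3 (j): row=1 col=5 char='_'
After 4 (G): row=5 col=0 char='g'
After 5 (j): row=5 col=0 char='g'
After 6 (b): row=4 col=9 char='s'
After 7 (^): row=4 col=3 char='c'
After 8 (j): row=5 col=3 char='d'
After 9 (w): row=5 col=5 char='m'

Answer: 5,5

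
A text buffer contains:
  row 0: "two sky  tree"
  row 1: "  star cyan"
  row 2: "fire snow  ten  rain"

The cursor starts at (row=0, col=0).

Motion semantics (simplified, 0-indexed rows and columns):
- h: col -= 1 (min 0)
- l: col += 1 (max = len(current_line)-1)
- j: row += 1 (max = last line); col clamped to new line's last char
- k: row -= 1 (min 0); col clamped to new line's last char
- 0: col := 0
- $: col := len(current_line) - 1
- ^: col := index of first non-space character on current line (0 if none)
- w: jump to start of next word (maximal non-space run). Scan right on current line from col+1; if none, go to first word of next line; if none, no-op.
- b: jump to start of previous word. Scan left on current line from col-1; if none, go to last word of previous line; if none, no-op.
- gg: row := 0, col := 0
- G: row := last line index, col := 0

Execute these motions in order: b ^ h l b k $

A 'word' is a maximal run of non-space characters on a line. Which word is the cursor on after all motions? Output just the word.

Answer: tree

Derivation:
After 1 (b): row=0 col=0 char='t'
After 2 (^): row=0 col=0 char='t'
After 3 (h): row=0 col=0 char='t'
After 4 (l): row=0 col=1 char='w'
After 5 (b): row=0 col=0 char='t'
After 6 (k): row=0 col=0 char='t'
After 7 ($): row=0 col=12 char='e'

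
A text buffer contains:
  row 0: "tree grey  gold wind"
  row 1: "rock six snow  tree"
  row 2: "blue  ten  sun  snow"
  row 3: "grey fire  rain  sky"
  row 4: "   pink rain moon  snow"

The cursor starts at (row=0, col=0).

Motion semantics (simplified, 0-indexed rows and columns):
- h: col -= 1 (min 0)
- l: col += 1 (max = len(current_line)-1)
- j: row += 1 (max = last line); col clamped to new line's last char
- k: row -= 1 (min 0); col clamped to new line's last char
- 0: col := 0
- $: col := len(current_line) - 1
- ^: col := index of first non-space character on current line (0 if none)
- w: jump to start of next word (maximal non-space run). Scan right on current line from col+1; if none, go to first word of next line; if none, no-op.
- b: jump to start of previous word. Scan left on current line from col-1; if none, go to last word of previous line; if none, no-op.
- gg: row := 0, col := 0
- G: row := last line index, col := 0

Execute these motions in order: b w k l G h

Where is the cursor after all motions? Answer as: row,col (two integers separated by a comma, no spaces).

Answer: 4,0

Derivation:
After 1 (b): row=0 col=0 char='t'
After 2 (w): row=0 col=5 char='g'
After 3 (k): row=0 col=5 char='g'
After 4 (l): row=0 col=6 char='r'
After 5 (G): row=4 col=0 char='_'
After 6 (h): row=4 col=0 char='_'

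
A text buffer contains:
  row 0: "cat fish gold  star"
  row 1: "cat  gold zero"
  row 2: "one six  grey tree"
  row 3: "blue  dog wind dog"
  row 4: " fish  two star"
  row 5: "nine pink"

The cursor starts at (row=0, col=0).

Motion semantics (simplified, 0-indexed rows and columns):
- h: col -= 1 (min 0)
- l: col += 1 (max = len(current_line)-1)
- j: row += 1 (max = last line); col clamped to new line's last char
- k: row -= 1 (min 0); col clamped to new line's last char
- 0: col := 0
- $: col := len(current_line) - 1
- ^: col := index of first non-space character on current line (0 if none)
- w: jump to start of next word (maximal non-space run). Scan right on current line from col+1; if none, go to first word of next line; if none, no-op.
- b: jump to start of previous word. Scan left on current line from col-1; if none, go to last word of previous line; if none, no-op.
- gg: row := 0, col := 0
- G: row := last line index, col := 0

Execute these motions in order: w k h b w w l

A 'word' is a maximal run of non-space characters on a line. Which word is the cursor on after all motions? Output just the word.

After 1 (w): row=0 col=4 char='f'
After 2 (k): row=0 col=4 char='f'
After 3 (h): row=0 col=3 char='_'
After 4 (b): row=0 col=0 char='c'
After 5 (w): row=0 col=4 char='f'
After 6 (w): row=0 col=9 char='g'
After 7 (l): row=0 col=10 char='o'

Answer: gold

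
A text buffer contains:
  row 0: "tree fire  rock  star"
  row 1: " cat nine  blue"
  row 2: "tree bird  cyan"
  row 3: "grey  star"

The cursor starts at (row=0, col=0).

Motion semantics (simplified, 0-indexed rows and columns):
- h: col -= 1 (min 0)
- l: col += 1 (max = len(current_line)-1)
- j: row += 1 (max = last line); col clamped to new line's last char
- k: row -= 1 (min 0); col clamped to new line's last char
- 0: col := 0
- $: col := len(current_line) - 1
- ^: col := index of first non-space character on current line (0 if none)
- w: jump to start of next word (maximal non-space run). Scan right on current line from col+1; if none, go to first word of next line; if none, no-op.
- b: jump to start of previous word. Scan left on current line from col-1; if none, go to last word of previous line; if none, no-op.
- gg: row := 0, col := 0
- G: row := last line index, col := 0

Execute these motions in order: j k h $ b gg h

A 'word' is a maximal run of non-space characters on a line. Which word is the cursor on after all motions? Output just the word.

Answer: tree

Derivation:
After 1 (j): row=1 col=0 char='_'
After 2 (k): row=0 col=0 char='t'
After 3 (h): row=0 col=0 char='t'
After 4 ($): row=0 col=20 char='r'
After 5 (b): row=0 col=17 char='s'
After 6 (gg): row=0 col=0 char='t'
After 7 (h): row=0 col=0 char='t'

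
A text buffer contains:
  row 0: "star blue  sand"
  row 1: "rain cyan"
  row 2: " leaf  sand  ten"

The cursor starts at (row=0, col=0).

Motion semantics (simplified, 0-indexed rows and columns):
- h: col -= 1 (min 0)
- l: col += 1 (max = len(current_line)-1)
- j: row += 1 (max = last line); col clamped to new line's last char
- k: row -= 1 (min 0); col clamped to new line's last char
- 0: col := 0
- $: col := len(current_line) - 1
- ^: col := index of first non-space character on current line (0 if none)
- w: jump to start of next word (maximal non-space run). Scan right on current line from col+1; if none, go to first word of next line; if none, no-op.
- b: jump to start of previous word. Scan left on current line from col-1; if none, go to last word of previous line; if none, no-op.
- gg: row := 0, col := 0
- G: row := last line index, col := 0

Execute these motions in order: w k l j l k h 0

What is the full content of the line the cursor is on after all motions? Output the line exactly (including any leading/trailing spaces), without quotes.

After 1 (w): row=0 col=5 char='b'
After 2 (k): row=0 col=5 char='b'
After 3 (l): row=0 col=6 char='l'
After 4 (j): row=1 col=6 char='y'
After 5 (l): row=1 col=7 char='a'
After 6 (k): row=0 col=7 char='u'
After 7 (h): row=0 col=6 char='l'
After 8 (0): row=0 col=0 char='s'

Answer: star blue  sand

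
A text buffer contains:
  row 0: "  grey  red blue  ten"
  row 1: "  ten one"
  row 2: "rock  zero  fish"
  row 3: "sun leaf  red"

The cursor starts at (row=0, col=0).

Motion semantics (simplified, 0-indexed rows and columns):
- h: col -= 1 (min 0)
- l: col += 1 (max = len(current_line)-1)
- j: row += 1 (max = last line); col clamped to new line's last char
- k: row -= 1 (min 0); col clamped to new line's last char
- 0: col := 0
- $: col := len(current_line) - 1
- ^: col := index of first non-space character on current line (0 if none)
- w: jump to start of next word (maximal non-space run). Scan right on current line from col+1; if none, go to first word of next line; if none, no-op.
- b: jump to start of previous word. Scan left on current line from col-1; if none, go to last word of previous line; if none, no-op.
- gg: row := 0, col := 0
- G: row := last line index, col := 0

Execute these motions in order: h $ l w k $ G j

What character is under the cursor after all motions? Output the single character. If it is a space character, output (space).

After 1 (h): row=0 col=0 char='_'
After 2 ($): row=0 col=20 char='n'
After 3 (l): row=0 col=20 char='n'
After 4 (w): row=1 col=2 char='t'
After 5 (k): row=0 col=2 char='g'
After 6 ($): row=0 col=20 char='n'
After 7 (G): row=3 col=0 char='s'
After 8 (j): row=3 col=0 char='s'

Answer: s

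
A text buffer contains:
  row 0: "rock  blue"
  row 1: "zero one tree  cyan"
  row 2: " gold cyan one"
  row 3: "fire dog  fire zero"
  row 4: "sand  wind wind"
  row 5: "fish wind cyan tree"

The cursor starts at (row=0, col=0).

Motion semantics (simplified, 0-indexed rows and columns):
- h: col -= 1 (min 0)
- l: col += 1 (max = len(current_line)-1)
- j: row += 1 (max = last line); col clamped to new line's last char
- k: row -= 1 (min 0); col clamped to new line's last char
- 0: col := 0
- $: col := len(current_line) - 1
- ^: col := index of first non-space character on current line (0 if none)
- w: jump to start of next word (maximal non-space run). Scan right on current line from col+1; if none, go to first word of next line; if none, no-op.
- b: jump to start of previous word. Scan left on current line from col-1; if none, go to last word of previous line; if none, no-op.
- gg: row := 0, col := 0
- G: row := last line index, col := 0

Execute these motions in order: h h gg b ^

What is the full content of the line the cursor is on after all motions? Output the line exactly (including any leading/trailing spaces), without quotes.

Answer: rock  blue

Derivation:
After 1 (h): row=0 col=0 char='r'
After 2 (h): row=0 col=0 char='r'
After 3 (gg): row=0 col=0 char='r'
After 4 (b): row=0 col=0 char='r'
After 5 (^): row=0 col=0 char='r'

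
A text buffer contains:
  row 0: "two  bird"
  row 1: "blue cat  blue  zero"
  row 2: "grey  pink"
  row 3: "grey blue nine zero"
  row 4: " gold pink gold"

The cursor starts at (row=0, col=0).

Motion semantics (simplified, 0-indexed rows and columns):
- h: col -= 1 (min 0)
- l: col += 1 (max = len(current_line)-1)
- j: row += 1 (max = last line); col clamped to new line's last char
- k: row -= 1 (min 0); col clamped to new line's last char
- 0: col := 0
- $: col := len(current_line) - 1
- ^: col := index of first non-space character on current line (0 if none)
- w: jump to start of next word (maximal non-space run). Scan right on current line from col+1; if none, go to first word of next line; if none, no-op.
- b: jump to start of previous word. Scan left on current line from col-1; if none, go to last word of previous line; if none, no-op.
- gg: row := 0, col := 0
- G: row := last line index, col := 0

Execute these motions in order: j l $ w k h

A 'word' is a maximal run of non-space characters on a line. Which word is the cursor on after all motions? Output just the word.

After 1 (j): row=1 col=0 char='b'
After 2 (l): row=1 col=1 char='l'
After 3 ($): row=1 col=19 char='o'
After 4 (w): row=2 col=0 char='g'
After 5 (k): row=1 col=0 char='b'
After 6 (h): row=1 col=0 char='b'

Answer: blue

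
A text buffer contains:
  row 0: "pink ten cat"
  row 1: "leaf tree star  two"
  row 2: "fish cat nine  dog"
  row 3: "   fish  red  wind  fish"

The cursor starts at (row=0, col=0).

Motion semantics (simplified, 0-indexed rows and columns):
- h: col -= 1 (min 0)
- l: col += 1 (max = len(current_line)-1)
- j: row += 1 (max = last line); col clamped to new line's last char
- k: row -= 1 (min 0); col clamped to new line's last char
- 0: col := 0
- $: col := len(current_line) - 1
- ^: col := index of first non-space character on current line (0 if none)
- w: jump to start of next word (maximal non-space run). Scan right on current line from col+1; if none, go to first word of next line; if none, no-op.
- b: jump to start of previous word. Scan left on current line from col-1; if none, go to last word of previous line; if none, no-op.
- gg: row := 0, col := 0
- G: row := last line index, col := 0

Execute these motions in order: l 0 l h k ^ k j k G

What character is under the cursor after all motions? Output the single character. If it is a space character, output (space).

After 1 (l): row=0 col=1 char='i'
After 2 (0): row=0 col=0 char='p'
After 3 (l): row=0 col=1 char='i'
After 4 (h): row=0 col=0 char='p'
After 5 (k): row=0 col=0 char='p'
After 6 (^): row=0 col=0 char='p'
After 7 (k): row=0 col=0 char='p'
After 8 (j): row=1 col=0 char='l'
After 9 (k): row=0 col=0 char='p'
After 10 (G): row=3 col=0 char='_'

Answer: (space)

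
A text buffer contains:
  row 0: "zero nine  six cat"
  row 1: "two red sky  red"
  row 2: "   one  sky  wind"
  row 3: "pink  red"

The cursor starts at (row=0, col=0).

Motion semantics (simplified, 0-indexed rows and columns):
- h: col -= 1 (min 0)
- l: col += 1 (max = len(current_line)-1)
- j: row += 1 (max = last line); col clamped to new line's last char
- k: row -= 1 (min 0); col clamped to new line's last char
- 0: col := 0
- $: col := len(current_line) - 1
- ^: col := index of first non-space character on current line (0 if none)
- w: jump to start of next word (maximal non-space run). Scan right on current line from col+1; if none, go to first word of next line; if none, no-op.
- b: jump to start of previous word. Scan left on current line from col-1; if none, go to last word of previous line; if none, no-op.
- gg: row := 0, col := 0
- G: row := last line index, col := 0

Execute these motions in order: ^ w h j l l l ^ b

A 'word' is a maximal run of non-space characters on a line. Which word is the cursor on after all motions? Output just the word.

After 1 (^): row=0 col=0 char='z'
After 2 (w): row=0 col=5 char='n'
After 3 (h): row=0 col=4 char='_'
After 4 (j): row=1 col=4 char='r'
After 5 (l): row=1 col=5 char='e'
After 6 (l): row=1 col=6 char='d'
After 7 (l): row=1 col=7 char='_'
After 8 (^): row=1 col=0 char='t'
After 9 (b): row=0 col=15 char='c'

Answer: cat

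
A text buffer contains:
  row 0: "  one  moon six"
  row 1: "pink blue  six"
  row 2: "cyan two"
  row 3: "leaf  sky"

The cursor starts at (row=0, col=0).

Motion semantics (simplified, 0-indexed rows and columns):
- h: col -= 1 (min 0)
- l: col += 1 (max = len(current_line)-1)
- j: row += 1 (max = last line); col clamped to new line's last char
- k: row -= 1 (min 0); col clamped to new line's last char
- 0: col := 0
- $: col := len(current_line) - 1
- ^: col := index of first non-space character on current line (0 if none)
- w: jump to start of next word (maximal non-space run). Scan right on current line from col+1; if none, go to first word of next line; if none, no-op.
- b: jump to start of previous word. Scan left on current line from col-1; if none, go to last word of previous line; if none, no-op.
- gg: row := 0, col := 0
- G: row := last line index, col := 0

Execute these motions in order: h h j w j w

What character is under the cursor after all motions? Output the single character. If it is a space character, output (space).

Answer: l

Derivation:
After 1 (h): row=0 col=0 char='_'
After 2 (h): row=0 col=0 char='_'
After 3 (j): row=1 col=0 char='p'
After 4 (w): row=1 col=5 char='b'
After 5 (j): row=2 col=5 char='t'
After 6 (w): row=3 col=0 char='l'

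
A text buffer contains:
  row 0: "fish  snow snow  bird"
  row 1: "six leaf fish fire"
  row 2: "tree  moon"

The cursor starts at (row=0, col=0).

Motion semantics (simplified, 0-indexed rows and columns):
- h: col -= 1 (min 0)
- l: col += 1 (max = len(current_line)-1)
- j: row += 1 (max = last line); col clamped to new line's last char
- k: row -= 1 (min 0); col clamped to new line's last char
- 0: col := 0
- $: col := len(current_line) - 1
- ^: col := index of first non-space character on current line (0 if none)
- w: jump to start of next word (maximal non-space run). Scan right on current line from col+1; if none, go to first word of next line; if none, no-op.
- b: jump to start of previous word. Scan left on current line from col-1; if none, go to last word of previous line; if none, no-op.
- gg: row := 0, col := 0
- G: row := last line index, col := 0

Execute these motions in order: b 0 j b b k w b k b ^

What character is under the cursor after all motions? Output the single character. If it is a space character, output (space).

After 1 (b): row=0 col=0 char='f'
After 2 (0): row=0 col=0 char='f'
After 3 (j): row=1 col=0 char='s'
After 4 (b): row=0 col=17 char='b'
After 5 (b): row=0 col=11 char='s'
After 6 (k): row=0 col=11 char='s'
After 7 (w): row=0 col=17 char='b'
After 8 (b): row=0 col=11 char='s'
After 9 (k): row=0 col=11 char='s'
After 10 (b): row=0 col=6 char='s'
After 11 (^): row=0 col=0 char='f'

Answer: f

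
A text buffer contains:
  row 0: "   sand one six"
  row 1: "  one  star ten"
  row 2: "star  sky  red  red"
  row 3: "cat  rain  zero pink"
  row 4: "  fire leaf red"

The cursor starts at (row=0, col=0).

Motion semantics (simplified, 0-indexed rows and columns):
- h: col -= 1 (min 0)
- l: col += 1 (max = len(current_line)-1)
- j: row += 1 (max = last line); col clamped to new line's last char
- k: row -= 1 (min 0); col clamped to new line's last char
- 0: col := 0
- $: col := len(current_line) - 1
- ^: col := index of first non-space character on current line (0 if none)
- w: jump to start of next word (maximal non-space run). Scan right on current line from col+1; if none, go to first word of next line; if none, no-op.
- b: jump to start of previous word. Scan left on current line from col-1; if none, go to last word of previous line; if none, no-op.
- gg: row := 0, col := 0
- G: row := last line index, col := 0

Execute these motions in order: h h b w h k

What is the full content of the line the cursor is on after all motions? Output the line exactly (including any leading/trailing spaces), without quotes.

Answer:    sand one six

Derivation:
After 1 (h): row=0 col=0 char='_'
After 2 (h): row=0 col=0 char='_'
After 3 (b): row=0 col=0 char='_'
After 4 (w): row=0 col=3 char='s'
After 5 (h): row=0 col=2 char='_'
After 6 (k): row=0 col=2 char='_'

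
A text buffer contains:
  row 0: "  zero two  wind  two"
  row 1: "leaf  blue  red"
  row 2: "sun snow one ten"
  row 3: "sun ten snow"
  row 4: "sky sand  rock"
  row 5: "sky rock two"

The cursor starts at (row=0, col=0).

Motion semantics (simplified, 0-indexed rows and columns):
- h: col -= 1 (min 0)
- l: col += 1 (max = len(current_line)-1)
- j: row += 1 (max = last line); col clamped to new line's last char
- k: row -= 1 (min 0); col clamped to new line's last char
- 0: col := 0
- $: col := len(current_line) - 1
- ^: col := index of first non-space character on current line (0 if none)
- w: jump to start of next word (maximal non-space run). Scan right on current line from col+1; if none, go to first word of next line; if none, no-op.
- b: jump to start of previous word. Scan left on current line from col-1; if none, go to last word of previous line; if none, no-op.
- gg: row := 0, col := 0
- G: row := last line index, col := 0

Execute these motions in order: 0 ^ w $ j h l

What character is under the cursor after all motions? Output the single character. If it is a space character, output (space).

Answer: d

Derivation:
After 1 (0): row=0 col=0 char='_'
After 2 (^): row=0 col=2 char='z'
After 3 (w): row=0 col=7 char='t'
After 4 ($): row=0 col=20 char='o'
After 5 (j): row=1 col=14 char='d'
After 6 (h): row=1 col=13 char='e'
After 7 (l): row=1 col=14 char='d'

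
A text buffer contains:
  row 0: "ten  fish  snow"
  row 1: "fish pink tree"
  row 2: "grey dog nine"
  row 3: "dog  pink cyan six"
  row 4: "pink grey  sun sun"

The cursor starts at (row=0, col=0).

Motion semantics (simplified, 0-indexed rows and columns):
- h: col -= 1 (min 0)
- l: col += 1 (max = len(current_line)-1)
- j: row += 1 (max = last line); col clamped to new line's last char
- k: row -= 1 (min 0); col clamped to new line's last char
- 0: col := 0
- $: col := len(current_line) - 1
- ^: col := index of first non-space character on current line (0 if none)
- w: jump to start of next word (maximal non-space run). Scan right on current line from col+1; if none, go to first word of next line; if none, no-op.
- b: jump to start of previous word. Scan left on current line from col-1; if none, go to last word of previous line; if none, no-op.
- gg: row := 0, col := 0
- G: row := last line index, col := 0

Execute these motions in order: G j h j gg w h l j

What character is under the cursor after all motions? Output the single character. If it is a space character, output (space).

After 1 (G): row=4 col=0 char='p'
After 2 (j): row=4 col=0 char='p'
After 3 (h): row=4 col=0 char='p'
After 4 (j): row=4 col=0 char='p'
After 5 (gg): row=0 col=0 char='t'
After 6 (w): row=0 col=5 char='f'
After 7 (h): row=0 col=4 char='_'
After 8 (l): row=0 col=5 char='f'
After 9 (j): row=1 col=5 char='p'

Answer: p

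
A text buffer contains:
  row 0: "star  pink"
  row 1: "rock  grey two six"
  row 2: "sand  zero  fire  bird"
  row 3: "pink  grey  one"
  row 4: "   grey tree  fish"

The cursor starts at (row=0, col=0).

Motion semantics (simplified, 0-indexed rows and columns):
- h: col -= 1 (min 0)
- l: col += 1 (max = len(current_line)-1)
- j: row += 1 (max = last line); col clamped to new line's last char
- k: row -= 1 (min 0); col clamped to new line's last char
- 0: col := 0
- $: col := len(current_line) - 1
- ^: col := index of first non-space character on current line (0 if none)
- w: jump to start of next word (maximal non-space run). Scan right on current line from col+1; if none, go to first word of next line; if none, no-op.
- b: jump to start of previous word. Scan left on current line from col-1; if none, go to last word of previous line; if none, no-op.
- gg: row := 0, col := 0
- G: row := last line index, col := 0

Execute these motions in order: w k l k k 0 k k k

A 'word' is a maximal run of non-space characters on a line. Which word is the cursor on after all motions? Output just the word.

Answer: star

Derivation:
After 1 (w): row=0 col=6 char='p'
After 2 (k): row=0 col=6 char='p'
After 3 (l): row=0 col=7 char='i'
After 4 (k): row=0 col=7 char='i'
After 5 (k): row=0 col=7 char='i'
After 6 (0): row=0 col=0 char='s'
After 7 (k): row=0 col=0 char='s'
After 8 (k): row=0 col=0 char='s'
After 9 (k): row=0 col=0 char='s'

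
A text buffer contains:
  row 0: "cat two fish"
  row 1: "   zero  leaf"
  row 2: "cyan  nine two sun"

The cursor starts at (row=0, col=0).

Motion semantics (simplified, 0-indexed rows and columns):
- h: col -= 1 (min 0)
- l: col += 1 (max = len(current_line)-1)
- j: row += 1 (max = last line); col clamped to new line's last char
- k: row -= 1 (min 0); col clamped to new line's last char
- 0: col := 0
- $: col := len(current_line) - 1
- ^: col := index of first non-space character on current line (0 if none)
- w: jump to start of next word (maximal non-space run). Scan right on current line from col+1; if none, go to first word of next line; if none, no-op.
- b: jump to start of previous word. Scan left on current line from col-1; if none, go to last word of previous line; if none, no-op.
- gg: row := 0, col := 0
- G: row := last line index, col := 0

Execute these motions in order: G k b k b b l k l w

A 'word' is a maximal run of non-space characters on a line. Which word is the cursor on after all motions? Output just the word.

Answer: two

Derivation:
After 1 (G): row=2 col=0 char='c'
After 2 (k): row=1 col=0 char='_'
After 3 (b): row=0 col=8 char='f'
After 4 (k): row=0 col=8 char='f'
After 5 (b): row=0 col=4 char='t'
After 6 (b): row=0 col=0 char='c'
After 7 (l): row=0 col=1 char='a'
After 8 (k): row=0 col=1 char='a'
After 9 (l): row=0 col=2 char='t'
After 10 (w): row=0 col=4 char='t'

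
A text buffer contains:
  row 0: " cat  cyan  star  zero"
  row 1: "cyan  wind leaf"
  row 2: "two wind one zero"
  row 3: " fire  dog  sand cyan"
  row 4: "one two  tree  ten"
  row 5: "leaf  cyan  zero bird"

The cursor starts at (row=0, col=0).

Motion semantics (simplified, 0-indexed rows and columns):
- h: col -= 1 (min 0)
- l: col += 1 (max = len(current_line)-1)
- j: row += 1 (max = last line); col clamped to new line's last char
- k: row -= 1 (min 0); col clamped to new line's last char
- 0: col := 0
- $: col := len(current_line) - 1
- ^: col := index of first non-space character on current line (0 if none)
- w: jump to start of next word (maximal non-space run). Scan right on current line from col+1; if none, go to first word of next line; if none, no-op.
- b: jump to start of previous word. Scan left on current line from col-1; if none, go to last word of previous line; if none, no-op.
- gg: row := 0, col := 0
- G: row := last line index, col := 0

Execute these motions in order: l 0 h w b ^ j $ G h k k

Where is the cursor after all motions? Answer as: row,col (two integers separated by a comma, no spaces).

After 1 (l): row=0 col=1 char='c'
After 2 (0): row=0 col=0 char='_'
After 3 (h): row=0 col=0 char='_'
After 4 (w): row=0 col=1 char='c'
After 5 (b): row=0 col=1 char='c'
After 6 (^): row=0 col=1 char='c'
After 7 (j): row=1 col=1 char='y'
After 8 ($): row=1 col=14 char='f'
After 9 (G): row=5 col=0 char='l'
After 10 (h): row=5 col=0 char='l'
After 11 (k): row=4 col=0 char='o'
After 12 (k): row=3 col=0 char='_'

Answer: 3,0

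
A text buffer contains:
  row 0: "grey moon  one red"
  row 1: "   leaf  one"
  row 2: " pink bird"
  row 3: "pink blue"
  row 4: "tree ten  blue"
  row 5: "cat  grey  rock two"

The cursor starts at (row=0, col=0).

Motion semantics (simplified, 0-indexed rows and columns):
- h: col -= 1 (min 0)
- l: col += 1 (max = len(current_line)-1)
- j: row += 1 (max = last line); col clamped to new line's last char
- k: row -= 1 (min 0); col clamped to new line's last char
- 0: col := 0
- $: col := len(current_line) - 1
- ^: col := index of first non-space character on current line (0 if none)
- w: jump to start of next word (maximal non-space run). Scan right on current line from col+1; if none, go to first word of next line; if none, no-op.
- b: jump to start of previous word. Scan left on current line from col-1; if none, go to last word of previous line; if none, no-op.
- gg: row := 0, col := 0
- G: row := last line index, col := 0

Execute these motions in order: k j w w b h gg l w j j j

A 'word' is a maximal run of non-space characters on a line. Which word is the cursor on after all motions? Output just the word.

After 1 (k): row=0 col=0 char='g'
After 2 (j): row=1 col=0 char='_'
After 3 (w): row=1 col=3 char='l'
After 4 (w): row=1 col=9 char='o'
After 5 (b): row=1 col=3 char='l'
After 6 (h): row=1 col=2 char='_'
After 7 (gg): row=0 col=0 char='g'
After 8 (l): row=0 col=1 char='r'
After 9 (w): row=0 col=5 char='m'
After 10 (j): row=1 col=5 char='a'
After 11 (j): row=2 col=5 char='_'
After 12 (j): row=3 col=5 char='b'

Answer: blue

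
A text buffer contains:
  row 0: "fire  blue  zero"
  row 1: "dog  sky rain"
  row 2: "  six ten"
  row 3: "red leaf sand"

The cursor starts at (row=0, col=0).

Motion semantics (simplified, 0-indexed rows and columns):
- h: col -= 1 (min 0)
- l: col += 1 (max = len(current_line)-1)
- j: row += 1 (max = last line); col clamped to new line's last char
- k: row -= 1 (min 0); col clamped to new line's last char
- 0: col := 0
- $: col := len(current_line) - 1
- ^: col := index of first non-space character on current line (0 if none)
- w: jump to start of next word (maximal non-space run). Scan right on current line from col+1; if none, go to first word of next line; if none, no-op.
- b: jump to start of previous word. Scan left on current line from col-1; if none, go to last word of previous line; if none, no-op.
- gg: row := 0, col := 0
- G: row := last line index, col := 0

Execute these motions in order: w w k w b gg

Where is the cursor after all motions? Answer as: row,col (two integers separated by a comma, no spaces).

Answer: 0,0

Derivation:
After 1 (w): row=0 col=6 char='b'
After 2 (w): row=0 col=12 char='z'
After 3 (k): row=0 col=12 char='z'
After 4 (w): row=1 col=0 char='d'
After 5 (b): row=0 col=12 char='z'
After 6 (gg): row=0 col=0 char='f'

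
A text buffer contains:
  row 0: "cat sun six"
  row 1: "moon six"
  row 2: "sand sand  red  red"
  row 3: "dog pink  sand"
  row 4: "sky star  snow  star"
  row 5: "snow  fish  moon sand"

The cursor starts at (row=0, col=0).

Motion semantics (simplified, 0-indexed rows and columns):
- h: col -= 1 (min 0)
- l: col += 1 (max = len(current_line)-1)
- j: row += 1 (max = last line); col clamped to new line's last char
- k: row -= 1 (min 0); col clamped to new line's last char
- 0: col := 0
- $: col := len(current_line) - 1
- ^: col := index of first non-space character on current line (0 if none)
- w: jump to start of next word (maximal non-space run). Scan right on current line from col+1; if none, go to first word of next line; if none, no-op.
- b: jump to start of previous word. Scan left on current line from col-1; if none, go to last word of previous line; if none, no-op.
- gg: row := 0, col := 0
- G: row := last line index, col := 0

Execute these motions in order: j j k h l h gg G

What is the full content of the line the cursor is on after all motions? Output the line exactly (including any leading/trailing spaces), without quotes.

After 1 (j): row=1 col=0 char='m'
After 2 (j): row=2 col=0 char='s'
After 3 (k): row=1 col=0 char='m'
After 4 (h): row=1 col=0 char='m'
After 5 (l): row=1 col=1 char='o'
After 6 (h): row=1 col=0 char='m'
After 7 (gg): row=0 col=0 char='c'
After 8 (G): row=5 col=0 char='s'

Answer: snow  fish  moon sand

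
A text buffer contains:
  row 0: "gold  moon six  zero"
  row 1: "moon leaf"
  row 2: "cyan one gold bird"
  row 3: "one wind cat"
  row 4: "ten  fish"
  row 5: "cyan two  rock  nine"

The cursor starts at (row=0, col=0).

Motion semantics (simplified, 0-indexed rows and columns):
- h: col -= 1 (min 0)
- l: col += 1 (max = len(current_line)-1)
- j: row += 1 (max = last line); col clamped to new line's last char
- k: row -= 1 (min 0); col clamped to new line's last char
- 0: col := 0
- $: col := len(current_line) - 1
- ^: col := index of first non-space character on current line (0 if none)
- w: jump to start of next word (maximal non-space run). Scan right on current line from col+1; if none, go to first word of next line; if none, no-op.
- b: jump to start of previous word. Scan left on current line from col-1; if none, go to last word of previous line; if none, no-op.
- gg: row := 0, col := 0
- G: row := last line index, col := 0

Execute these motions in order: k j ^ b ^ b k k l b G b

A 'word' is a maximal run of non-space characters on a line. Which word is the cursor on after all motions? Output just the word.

After 1 (k): row=0 col=0 char='g'
After 2 (j): row=1 col=0 char='m'
After 3 (^): row=1 col=0 char='m'
After 4 (b): row=0 col=16 char='z'
After 5 (^): row=0 col=0 char='g'
After 6 (b): row=0 col=0 char='g'
After 7 (k): row=0 col=0 char='g'
After 8 (k): row=0 col=0 char='g'
After 9 (l): row=0 col=1 char='o'
After 10 (b): row=0 col=0 char='g'
After 11 (G): row=5 col=0 char='c'
After 12 (b): row=4 col=5 char='f'

Answer: fish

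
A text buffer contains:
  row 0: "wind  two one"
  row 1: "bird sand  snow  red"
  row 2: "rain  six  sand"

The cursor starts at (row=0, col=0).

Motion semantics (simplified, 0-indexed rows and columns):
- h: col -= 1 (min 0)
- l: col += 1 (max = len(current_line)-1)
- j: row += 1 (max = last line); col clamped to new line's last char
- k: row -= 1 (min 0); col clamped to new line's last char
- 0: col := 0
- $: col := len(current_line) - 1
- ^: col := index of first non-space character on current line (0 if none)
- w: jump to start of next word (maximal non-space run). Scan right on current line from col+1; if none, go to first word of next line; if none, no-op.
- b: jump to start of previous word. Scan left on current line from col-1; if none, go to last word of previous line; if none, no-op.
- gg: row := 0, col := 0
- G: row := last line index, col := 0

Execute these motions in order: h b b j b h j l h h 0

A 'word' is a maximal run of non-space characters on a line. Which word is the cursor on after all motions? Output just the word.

After 1 (h): row=0 col=0 char='w'
After 2 (b): row=0 col=0 char='w'
After 3 (b): row=0 col=0 char='w'
After 4 (j): row=1 col=0 char='b'
After 5 (b): row=0 col=10 char='o'
After 6 (h): row=0 col=9 char='_'
After 7 (j): row=1 col=9 char='_'
After 8 (l): row=1 col=10 char='_'
After 9 (h): row=1 col=9 char='_'
After 10 (h): row=1 col=8 char='d'
After 11 (0): row=1 col=0 char='b'

Answer: bird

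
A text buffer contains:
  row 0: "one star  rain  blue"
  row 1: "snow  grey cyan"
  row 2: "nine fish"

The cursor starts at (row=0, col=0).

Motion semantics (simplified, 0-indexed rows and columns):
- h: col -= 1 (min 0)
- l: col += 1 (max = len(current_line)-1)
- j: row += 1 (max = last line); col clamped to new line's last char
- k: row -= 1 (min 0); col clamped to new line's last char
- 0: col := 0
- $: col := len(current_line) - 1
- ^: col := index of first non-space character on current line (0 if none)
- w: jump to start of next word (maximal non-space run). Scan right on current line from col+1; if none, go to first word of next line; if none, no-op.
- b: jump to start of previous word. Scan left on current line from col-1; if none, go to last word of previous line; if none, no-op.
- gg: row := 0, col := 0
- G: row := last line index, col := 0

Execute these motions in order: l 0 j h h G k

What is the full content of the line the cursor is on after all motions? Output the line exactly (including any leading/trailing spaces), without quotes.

After 1 (l): row=0 col=1 char='n'
After 2 (0): row=0 col=0 char='o'
After 3 (j): row=1 col=0 char='s'
After 4 (h): row=1 col=0 char='s'
After 5 (h): row=1 col=0 char='s'
After 6 (G): row=2 col=0 char='n'
After 7 (k): row=1 col=0 char='s'

Answer: snow  grey cyan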